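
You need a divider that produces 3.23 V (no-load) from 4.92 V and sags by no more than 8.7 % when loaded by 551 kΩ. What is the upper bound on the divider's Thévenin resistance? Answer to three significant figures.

R_th ≤ 52.5 kΩ

Loading drop = R_th/(R_th + R_L) ≤ 0.0870, so R_th ≤ R_L · ε/(1−ε) = 551 kΩ × 0.0870/0.9130 = 52.5 kΩ.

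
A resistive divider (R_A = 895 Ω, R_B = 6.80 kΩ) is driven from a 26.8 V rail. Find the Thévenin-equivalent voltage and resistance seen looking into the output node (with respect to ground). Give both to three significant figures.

V_th = 23.7 V, R_th = 791 Ω

V_th is the open-circuit tap voltage: 26.8 × 6800/(895 + 6800) = 23.7 V.
With the supply zeroed, R_A and R_B appear in parallel from the tap: R_th = R_A‖R_B = (895 × 6800)/7695 = 791 Ω.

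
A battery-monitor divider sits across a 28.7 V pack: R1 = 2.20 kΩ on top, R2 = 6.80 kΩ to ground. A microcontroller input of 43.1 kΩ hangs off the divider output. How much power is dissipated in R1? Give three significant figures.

Total resistance from the source is R1 + (R2‖R_L) = 8.073 kΩ, so I = 28.7/8.073 kΩ = 3.555 mA.
P = I²·R1 = (3.555 mA)² × 2.20 kΩ = 27.8 mW.

P ≈ 27.8 mW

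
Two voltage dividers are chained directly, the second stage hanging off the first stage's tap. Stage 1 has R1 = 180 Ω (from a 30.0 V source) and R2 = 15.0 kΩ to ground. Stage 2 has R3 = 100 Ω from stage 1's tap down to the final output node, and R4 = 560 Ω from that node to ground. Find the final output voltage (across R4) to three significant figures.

V_out ≈ 19.8 V

Stage 2 presents R3+R4 = 660.0 Ω as a load on stage 1's tap.
Stage 1's lower leg becomes R2‖(R3+R4) = 632.2 Ω, so V_mid = 30.0 × 632.2/812.2 = 23.35 V.
Stage 2 is itself unloaded: V_out = V_mid × R4/(R3+R4) = 23.35 × 560/660.0 = 19.8 V.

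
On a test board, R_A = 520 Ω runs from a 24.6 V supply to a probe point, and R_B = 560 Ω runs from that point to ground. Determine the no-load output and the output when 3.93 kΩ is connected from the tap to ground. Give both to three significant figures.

Open-circuit: V = 24.6 × 560/(520 + 560) = 12.8 V.
With the load, R_B becomes R_B‖R_L = 490.2 Ω, so V = 24.6 × 490.2/1010 = 11.9 V.

Unloaded: 12.8 V; loaded: 11.9 V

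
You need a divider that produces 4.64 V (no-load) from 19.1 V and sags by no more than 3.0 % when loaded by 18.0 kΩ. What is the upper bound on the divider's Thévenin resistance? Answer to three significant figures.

R_th ≤ 557 Ω

Loading drop = R_th/(R_th + R_L) ≤ 0.0300, so R_th ≤ R_L · ε/(1−ε) = 18.0 kΩ × 0.0300/0.9700 = 557 Ω.
(Any R1, R2 with R2/(R1+R2) = 0.243 and R1‖R2 ≤ 557 Ω will meet the spec.)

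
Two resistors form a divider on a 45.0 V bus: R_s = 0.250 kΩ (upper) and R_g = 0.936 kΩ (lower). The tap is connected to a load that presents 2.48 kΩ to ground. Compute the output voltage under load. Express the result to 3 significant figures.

The load sits in parallel with R_g: R_g‖R_L = (936 × 2480) / (936 + 2480) = 679.5 Ω.
V_out = 45.0 × 679.5 / (250 + 679.5) = 45.0 × 679.5/929.5 = 32.9 V.

V_out ≈ 32.9 V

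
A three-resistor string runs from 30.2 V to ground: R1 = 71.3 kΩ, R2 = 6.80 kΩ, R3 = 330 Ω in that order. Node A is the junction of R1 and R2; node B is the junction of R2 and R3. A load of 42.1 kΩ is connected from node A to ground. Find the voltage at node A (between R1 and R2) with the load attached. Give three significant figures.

Below node A the series string R2+R3 = 7130 Ω sits in parallel with the 42100 Ω load: 6097 Ω.
V_A = 30.2 × 6097/(71300 + 6097) = 2.38 V.

V ≈ 2.38 V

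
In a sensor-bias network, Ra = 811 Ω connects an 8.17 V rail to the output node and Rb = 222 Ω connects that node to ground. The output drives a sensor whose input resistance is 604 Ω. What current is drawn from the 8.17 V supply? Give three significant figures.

I ≈ 8.39 mA

Rb‖R_L = 162.3 Ω, so the source sees Ra + Rb‖R_L = 973.3 Ω.
I = 8.17 V / 973.3 Ω = 8.39 mA.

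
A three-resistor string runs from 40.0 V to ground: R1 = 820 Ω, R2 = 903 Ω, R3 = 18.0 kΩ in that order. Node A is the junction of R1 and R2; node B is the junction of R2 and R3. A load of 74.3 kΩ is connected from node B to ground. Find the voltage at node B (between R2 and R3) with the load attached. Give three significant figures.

At node B, R3 is in parallel with the load: R3‖R_L = 14490 Ω.
Below node A the resistance is R2 + (R3‖R_L) = 15390 Ω, so V_A = 40.0 × 15390/16210 = 37.98 V.
Then V_B = V_A × (R3‖R_L)/(R2 + R3‖R_L) = 37.98 × 14490/15390 = 35.7 V.

V ≈ 35.7 V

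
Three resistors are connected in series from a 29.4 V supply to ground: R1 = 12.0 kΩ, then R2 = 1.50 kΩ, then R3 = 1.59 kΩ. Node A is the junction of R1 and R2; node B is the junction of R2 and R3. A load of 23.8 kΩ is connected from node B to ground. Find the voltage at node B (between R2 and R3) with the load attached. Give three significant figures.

At node B, R3 is in parallel with the load: R3‖R_L = 1.490 kΩ.
Below node A the resistance is R2 + (R3‖R_L) = 2.990 kΩ, so V_A = 29.4 × 2.990/14.99 = 5.865 V.
Then V_B = V_A × (R3‖R_L)/(R2 + R3‖R_L) = 5.865 × 1.490/2.990 = 2.92 V.

V ≈ 2.92 V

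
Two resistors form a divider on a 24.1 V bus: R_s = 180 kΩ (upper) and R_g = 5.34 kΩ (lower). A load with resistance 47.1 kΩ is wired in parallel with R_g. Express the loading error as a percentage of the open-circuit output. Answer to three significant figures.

The divider's output (Thévenin) resistance is R_s‖R_g = 5.186 kΩ.
Fractional drop under load = R_th/(R_th + R_L) = 5.186 / (5.186 + 47.1) = 0.09919.
So the output falls by 9.92 %.

9.92 %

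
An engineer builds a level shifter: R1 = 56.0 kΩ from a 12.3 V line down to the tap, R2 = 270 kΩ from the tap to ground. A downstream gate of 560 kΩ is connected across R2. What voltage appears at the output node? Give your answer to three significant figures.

V_out ≈ 9.41 V

The load sits in parallel with R2: R2‖R_L = (270 × 560) / (270 + 560) = 182.2 kΩ.
V_out = 12.3 × 182.2 / (56.0 + 182.2) = 12.3 × 182.2/238.2 = 9.41 V.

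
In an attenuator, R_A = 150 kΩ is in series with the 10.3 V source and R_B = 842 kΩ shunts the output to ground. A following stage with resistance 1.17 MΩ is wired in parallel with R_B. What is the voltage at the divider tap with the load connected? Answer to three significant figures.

V_out ≈ 7.88 V

The load sits in parallel with R_B: R_B‖R_L = (842 × 1170) / (842 + 1170) = 489.6 kΩ.
V_out = 10.3 × 489.6 / (150 + 489.6) = 10.3 × 489.6/639.6 = 7.88 V.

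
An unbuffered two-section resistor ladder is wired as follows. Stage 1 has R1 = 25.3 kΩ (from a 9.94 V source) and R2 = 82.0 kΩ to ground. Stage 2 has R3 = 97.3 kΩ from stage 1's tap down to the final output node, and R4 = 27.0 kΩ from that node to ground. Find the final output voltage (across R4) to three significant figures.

V_out ≈ 1.43 V

Stage 2 presents R3+R4 = 124.3 kΩ as a load on stage 1's tap.
Stage 1's lower leg becomes R2‖(R3+R4) = 49.41 kΩ, so V_mid = 9.94 × 49.41/74.71 = 6.574 V.
Stage 2 is itself unloaded: V_out = V_mid × R4/(R3+R4) = 6.574 × 27.0/124.3 = 1.43 V.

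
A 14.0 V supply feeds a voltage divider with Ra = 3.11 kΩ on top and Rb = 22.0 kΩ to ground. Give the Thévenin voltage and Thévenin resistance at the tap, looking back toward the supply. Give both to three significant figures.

V_th is the open-circuit tap voltage: 14.0 × 22.0/(3.11 + 22.0) = 12.3 V.
With the supply zeroed, Ra and Rb appear in parallel from the tap: R_th = Ra‖Rb = (3.11 × 22.0)/25.11 = 2.72 kΩ.

V_th = 12.3 V, R_th = 2.72 kΩ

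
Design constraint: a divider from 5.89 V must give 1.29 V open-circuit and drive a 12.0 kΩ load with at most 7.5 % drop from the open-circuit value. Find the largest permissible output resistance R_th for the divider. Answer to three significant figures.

Loading drop = R_th/(R_th + R_L) ≤ 0.0750, so R_th ≤ R_L · ε/(1−ε) = 12.0 kΩ × 0.0750/0.9250 = 973 Ω.

R_th ≤ 973 Ω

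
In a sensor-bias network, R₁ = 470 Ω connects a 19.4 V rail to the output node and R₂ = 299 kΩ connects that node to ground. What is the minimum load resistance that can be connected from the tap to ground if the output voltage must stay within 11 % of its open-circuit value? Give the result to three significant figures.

R_L(min) ≈ 3.80 kΩ

Output resistance R_th = R₁‖R₂ = (470 × 299000)/299500 = 469.3 Ω.
The fractional drop is R_th/(R_th + R_L); requiring this ≤ 0.110 gives R_L ≥ R_th(1/0.110 − 1) = 469.3 × 8.091 = 3.80 kΩ.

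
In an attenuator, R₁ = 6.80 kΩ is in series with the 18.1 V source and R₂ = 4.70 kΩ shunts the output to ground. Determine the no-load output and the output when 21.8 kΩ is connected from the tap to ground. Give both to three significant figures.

Open-circuit: V = 18.1 × 4.70/(6.80 + 4.70) = 7.40 V.
With the load, R₂ becomes R₂‖R_L = 3.866 kΩ, so V = 18.1 × 3.866/10.67 = 6.56 V.

Unloaded: 7.40 V; loaded: 6.56 V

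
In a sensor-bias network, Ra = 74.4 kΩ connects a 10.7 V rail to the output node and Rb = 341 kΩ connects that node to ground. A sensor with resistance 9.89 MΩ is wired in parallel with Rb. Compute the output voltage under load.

V_out ≈ 8.73 V

The load sits in parallel with Rb: Rb‖R_L = (341 × 9890) / (341 + 9890) = 329.6 kΩ.
V_out = 10.7 × 329.6 / (74.4 + 329.6) = 10.7 × 329.6/404.0 = 8.73 V.
(Unloaded it would have been 8.78 V.)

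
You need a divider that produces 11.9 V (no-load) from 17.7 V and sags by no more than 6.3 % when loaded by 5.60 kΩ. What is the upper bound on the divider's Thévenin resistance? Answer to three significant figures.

Loading drop = R_th/(R_th + R_L) ≤ 0.0630, so R_th ≤ R_L · ε/(1−ε) = 5.60 kΩ × 0.0630/0.9370 = 377 Ω.

R_th ≤ 377 Ω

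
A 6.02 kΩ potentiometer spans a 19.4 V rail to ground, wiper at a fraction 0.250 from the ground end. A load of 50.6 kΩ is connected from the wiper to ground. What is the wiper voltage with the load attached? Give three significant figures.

The wiper splits the pot into (1−α)R = 4.515 kΩ above and αR = 1.505 kΩ below.
Lower section ‖ load = 1.462 kΩ.
V_wiper = 19.4 × 1.462/(4.515 + 1.462) = 4.74 V.

V ≈ 4.74 V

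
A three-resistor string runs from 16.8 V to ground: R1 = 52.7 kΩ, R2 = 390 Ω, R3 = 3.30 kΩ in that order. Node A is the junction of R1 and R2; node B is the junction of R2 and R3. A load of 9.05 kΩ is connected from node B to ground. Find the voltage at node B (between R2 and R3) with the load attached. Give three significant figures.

V ≈ 0.732 V

At node B, R3 is in parallel with the load: R3‖R_L = 2418 Ω.
Below node A the resistance is R2 + (R3‖R_L) = 2808 Ω, so V_A = 16.8 × 2808/55510 = 0.8499 V.
Then V_B = V_A × (R3‖R_L)/(R2 + R3‖R_L) = 0.8499 × 2418/2808 = 0.732 V.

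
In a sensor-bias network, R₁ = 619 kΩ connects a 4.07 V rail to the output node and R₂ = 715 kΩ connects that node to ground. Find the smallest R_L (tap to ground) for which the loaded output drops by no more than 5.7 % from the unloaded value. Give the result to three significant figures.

Output resistance R_th = R₁‖R₂ = (619 × 715)/1334 = 331.8 kΩ.
The fractional drop is R_th/(R_th + R_L); requiring this ≤ 0.0570 gives R_L ≥ R_th(1/0.0570 − 1) = 331.8 × 16.54 = 5.49 MΩ.

R_L(min) ≈ 5.49 MΩ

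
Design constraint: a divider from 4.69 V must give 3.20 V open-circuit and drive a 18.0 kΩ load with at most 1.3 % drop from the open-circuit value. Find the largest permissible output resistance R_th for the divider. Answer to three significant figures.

Loading drop = R_th/(R_th + R_L) ≤ 0.0130, so R_th ≤ R_L · ε/(1−ε) = 18.0 kΩ × 0.0130/0.9870 = 237 Ω.

R_th ≤ 237 Ω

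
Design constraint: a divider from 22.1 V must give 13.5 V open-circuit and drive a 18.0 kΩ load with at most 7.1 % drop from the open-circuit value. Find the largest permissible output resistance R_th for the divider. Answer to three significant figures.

R_th ≤ 1.38 kΩ

Loading drop = R_th/(R_th + R_L) ≤ 0.0710, so R_th ≤ R_L · ε/(1−ε) = 18.0 kΩ × 0.0710/0.9290 = 1.38 kΩ.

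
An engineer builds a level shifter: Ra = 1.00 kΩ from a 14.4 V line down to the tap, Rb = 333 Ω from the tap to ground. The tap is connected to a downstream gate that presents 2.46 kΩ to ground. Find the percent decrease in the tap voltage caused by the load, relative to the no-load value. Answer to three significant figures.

9.22 %

Unloaded V = 14.4 × 333/1333 = 3.5973 V.
Loaded: Rb‖R_L = 293.3 Ω, giving V = 14.4 × 293.3/1293 = 3.2657 V.
Drop = (3.5973 − 3.2657) / 3.5973 = 9.22 %.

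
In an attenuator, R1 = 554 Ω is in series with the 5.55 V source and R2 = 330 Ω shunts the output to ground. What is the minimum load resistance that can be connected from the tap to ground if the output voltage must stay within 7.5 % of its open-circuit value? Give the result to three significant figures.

R_L(min) ≈ 2.55 kΩ

Output resistance R_th = R1‖R2 = (554 × 330)/884.0 = 206.8 Ω.
The fractional drop is R_th/(R_th + R_L); requiring this ≤ 0.0750 gives R_L ≥ R_th(1/0.0750 − 1) = 206.8 × 12.33 = 2.55 kΩ.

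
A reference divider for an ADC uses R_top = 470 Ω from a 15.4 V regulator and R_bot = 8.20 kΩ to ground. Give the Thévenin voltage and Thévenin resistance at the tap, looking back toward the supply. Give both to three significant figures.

V_th is the open-circuit tap voltage: 15.4 × 8200/(470 + 8200) = 14.6 V.
With the supply zeroed, R_top and R_bot appear in parallel from the tap: R_th = R_top‖R_bot = (470 × 8200)/8670 = 445 Ω.

V_th = 14.6 V, R_th = 445 Ω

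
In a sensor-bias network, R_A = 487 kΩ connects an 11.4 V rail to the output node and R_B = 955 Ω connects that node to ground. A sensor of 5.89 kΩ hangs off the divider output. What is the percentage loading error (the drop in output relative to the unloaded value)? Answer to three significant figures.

The divider's output (Thévenin) resistance is R_A‖R_B = 953.1 Ω.
Fractional drop under load = R_th/(R_th + R_L) = 953.1 / (953.1 + 5890) = 0.1393.
So the output falls by 13.9 %.

13.9 %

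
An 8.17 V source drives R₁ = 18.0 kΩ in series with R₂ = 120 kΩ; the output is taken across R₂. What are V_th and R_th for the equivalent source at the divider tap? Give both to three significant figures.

V_th = 7.10 V, R_th = 15.7 kΩ

V_th is the open-circuit tap voltage: 8.17 × 120/(18.0 + 120) = 7.10 V.
With the supply zeroed, R₁ and R₂ appear in parallel from the tap: R_th = R₁‖R₂ = (18.0 × 120)/138.0 = 15.7 kΩ.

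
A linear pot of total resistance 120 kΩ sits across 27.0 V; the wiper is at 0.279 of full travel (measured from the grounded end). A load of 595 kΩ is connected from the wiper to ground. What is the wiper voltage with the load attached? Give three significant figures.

The wiper splits the pot into (1−α)R = 86.52 kΩ above and αR = 33.48 kΩ below.
Lower section ‖ load = 31.70 kΩ.
V_wiper = 27.0 × 31.70/(86.52 + 31.70) = 7.24 V.

V ≈ 7.24 V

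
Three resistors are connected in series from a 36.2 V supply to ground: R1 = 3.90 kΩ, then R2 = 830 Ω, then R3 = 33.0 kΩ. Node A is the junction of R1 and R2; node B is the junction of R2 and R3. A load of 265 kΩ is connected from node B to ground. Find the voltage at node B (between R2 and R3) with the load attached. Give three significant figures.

V ≈ 31.2 V

At node B, R3 is in parallel with the load: R3‖R_L = 29350 Ω.
Below node A the resistance is R2 + (R3‖R_L) = 30180 Ω, so V_A = 36.2 × 30180/34080 = 32.06 V.
Then V_B = V_A × (R3‖R_L)/(R2 + R3‖R_L) = 32.06 × 29350/30180 = 31.2 V.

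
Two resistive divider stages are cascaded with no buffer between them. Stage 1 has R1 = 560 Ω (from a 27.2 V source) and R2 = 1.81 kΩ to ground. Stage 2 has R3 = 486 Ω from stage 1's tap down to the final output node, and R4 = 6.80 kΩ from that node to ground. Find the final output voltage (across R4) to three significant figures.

Stage 2 presents R3+R4 = 7286 Ω as a load on stage 1's tap.
Stage 1's lower leg becomes R2‖(R3+R4) = 1450 Ω, so V_mid = 27.2 × 1450/2010 = 19.62 V.
Stage 2 is itself unloaded: V_out = V_mid × R4/(R3+R4) = 19.62 × 6800/7286 = 18.3 V.

V_out ≈ 18.3 V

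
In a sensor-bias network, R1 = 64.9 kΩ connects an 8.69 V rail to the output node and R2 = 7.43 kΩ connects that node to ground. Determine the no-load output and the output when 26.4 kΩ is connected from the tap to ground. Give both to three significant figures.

Unloaded: 0.893 V; loaded: 0.713 V

Open-circuit: V = 8.69 × 7.43/(64.9 + 7.43) = 0.893 V.
With the load, R2 becomes R2‖R_L = 5.798 kΩ, so V = 8.69 × 5.798/70.70 = 0.713 V.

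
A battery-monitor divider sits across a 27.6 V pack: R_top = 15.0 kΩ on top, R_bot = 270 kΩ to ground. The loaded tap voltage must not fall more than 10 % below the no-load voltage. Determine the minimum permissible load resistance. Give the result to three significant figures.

Output resistance R_th = R_top‖R_bot = (15.0 × 270)/285.0 = 14.21 kΩ.
The fractional drop is R_th/(R_th + R_L); requiring this ≤ 0.100 gives R_L ≥ R_th(1/0.100 − 1) = 14.21 × 9.000 = 128 kΩ.

R_L(min) ≈ 128 kΩ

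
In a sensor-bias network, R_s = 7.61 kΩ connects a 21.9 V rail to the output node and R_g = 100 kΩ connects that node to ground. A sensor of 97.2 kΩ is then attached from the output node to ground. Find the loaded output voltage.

V_out ≈ 19.0 V

The load sits in parallel with R_g: R_g‖R_L = (100 × 97.2) / (100 + 97.2) = 49.29 kΩ.
V_out = 21.9 × 49.29 / (7.61 + 49.29) = 21.9 × 49.29/56.90 = 19.0 V.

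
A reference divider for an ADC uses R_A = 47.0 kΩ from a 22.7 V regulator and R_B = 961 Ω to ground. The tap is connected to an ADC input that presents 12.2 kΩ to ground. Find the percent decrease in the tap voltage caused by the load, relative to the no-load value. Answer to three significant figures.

7.17 %

The divider's output (Thévenin) resistance is R_A‖R_B = 941.7 Ω.
Fractional drop under load = R_th/(R_th + R_L) = 941.7 / (941.7 + 12200) = 0.07166.
So the output falls by 7.17 %.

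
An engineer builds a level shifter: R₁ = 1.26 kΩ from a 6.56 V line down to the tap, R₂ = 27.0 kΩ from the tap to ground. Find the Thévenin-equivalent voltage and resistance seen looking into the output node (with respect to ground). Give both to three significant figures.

V_th = 6.27 V, R_th = 1.20 kΩ

V_th is the open-circuit tap voltage: 6.56 × 27.0/(1.26 + 27.0) = 6.27 V.
With the supply zeroed, R₁ and R₂ appear in parallel from the tap: R_th = R₁‖R₂ = (1.26 × 27.0)/28.26 = 1.20 kΩ.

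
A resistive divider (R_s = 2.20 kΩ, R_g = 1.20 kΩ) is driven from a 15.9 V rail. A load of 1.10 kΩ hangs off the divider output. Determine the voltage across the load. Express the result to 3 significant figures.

V_out ≈ 3.29 V

The load sits in parallel with R_g: R_g‖R_L = (1.20 × 1.10) / (1.20 + 1.10) = 0.5739 kΩ.
V_out = 15.9 × 0.5739 / (2.20 + 0.5739) = 15.9 × 0.5739/2.774 = 3.29 V.
(Unloaded it would have been 5.61 V.)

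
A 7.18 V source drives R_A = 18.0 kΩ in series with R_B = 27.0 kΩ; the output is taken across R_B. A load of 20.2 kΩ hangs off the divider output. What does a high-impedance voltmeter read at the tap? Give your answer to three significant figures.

V_out ≈ 2.81 V

The load sits in parallel with R_B: R_B‖R_L = (27.0 × 20.2) / (27.0 + 20.2) = 11.56 kΩ.
V_out = 7.18 × 11.56 / (18.0 + 11.56) = 7.18 × 11.56/29.56 = 2.81 V.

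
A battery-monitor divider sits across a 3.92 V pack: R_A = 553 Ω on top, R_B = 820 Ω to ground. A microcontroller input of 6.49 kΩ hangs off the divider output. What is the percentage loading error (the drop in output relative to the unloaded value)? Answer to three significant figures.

4.84 %

The divider's output (Thévenin) resistance is R_A‖R_B = 330.3 Ω.
Fractional drop under load = R_th/(R_th + R_L) = 330.3 / (330.3 + 6490) = 0.04842.
So the output falls by 4.84 %.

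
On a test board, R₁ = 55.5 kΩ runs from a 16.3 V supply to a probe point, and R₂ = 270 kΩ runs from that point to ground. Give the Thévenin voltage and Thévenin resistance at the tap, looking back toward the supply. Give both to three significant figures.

V_th is the open-circuit tap voltage: 16.3 × 270/(55.5 + 270) = 13.5 V.
With the supply zeroed, R₁ and R₂ appear in parallel from the tap: R_th = R₁‖R₂ = (55.5 × 270)/325.5 = 46.0 kΩ.

V_th = 13.5 V, R_th = 46.0 kΩ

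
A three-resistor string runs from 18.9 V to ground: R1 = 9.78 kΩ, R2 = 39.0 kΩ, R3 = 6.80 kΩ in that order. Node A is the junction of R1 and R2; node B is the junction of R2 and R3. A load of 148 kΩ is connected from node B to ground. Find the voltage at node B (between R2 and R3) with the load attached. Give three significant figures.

At node B, R3 is in parallel with the load: R3‖R_L = 6.501 kΩ.
Below node A the resistance is R2 + (R3‖R_L) = 45.50 kΩ, so V_A = 18.9 × 45.50/55.28 = 15.56 V.
Then V_B = V_A × (R3‖R_L)/(R2 + R3‖R_L) = 15.56 × 6.501/45.50 = 2.22 V.

V ≈ 2.22 V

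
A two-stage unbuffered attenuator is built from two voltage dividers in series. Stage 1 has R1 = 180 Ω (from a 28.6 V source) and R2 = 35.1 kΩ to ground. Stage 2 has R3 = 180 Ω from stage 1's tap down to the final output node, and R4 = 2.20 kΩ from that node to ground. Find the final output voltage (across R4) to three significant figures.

V_out ≈ 24.5 V

Stage 2 presents R3+R4 = 2380 Ω as a load on stage 1's tap.
Stage 1's lower leg becomes R2‖(R3+R4) = 2229 Ω, so V_mid = 28.6 × 2229/2409 = 26.46 V.
Stage 2 is itself unloaded: V_out = V_mid × R4/(R3+R4) = 26.46 × 2200/2380 = 24.5 V.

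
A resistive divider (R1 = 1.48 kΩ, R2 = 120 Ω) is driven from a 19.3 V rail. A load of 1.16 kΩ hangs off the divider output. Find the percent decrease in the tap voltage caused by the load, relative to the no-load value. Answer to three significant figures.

Unloaded V = 19.3 × 120/1600 = 1.4475 V.
Loaded: R2‖R_L = 108.8 Ω, giving V = 19.3 × 108.8/1589 = 1.3211 V.
Drop = (1.4475 − 1.3211) / 1.4475 = 8.73 %.

8.73 %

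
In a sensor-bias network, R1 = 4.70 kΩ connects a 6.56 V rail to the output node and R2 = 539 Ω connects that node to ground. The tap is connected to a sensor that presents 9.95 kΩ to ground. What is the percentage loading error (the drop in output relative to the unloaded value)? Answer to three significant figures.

The divider's output (Thévenin) resistance is R1‖R2 = 483.5 Ω.
Fractional drop under load = R_th/(R_th + R_L) = 483.5 / (483.5 + 9950) = 0.04635.
So the output falls by 4.63 %.

4.63 %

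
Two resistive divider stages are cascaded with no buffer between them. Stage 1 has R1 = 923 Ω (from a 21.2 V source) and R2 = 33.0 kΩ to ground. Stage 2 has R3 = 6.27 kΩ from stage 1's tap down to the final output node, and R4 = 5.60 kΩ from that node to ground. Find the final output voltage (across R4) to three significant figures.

Stage 2 presents R3+R4 = 11870 Ω as a load on stage 1's tap.
Stage 1's lower leg becomes R2‖(R3+R4) = 8730 Ω, so V_mid = 21.2 × 8730/9653 = 19.17 V.
Stage 2 is itself unloaded: V_out = V_mid × R4/(R3+R4) = 19.17 × 5600/11870 = 9.05 V.

V_out ≈ 9.05 V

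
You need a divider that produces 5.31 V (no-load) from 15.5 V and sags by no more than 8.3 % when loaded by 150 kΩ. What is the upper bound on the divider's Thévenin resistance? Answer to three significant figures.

Loading drop = R_th/(R_th + R_L) ≤ 0.0830, so R_th ≤ R_L · ε/(1−ε) = 150 kΩ × 0.0830/0.9170 = 13.6 kΩ.

R_th ≤ 13.6 kΩ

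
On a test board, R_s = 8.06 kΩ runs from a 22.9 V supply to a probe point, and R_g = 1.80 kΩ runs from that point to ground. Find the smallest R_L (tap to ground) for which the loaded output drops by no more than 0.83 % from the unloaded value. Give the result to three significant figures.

Output resistance R_th = R_s‖R_g = (8.06 × 1.80)/9.860 = 1.471 kΩ.
The fractional drop is R_th/(R_th + R_L); requiring this ≤ 0.00830 gives R_L ≥ R_th(1/0.00830 − 1) = 1.471 × 119.5 = 176 kΩ.

R_L(min) ≈ 176 kΩ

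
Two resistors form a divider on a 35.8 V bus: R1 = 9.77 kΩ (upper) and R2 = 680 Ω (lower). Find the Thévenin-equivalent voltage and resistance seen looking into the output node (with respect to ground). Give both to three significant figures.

V_th is the open-circuit tap voltage: 35.8 × 680/(9770 + 680) = 2.33 V.
With the supply zeroed, R1 and R2 appear in parallel from the tap: R_th = R1‖R2 = (9770 × 680)/10450 = 636 Ω.

V_th = 2.33 V, R_th = 636 Ω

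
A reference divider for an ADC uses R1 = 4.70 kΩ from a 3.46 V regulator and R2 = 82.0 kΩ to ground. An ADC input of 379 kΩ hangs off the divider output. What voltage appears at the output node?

The load sits in parallel with R2: R2‖R_L = (82.0 × 379) / (82.0 + 379) = 67.41 kΩ.
V_out = 3.46 × 67.41 / (4.70 + 67.41) = 3.46 × 67.41/72.11 = 3.23 V.
(Unloaded it would have been 3.27 V.)

V_out ≈ 3.23 V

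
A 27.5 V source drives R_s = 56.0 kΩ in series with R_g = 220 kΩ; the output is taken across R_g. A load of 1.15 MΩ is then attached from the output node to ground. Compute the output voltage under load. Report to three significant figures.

V_out ≈ 21.1 V

The load sits in parallel with R_g: R_g‖R_L = (220 × 1150) / (220 + 1150) = 184.7 kΩ.
V_out = 27.5 × 184.7 / (56.0 + 184.7) = 27.5 × 184.7/240.7 = 21.1 V.
(Unloaded it would have been 21.9 V.)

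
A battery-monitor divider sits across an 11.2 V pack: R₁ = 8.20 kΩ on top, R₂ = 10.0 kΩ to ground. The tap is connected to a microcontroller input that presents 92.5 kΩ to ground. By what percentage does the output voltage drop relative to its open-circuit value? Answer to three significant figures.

The divider's output (Thévenin) resistance is R₁‖R₂ = 4.505 kΩ.
Fractional drop under load = R_th/(R_th + R_L) = 4.505 / (4.505 + 92.5) = 0.04645.
So the output falls by 4.64 %.

4.64 %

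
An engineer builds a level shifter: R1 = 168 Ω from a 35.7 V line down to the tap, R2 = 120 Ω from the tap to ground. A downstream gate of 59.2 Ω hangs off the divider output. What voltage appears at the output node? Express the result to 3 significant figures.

The load sits in parallel with R2: R2‖R_L = (120 × 59.2) / (120 + 59.2) = 39.64 Ω.
V_out = 35.7 × 39.64 / (168 + 39.64) = 35.7 × 39.64/207.6 = 6.82 V.

V_out ≈ 6.82 V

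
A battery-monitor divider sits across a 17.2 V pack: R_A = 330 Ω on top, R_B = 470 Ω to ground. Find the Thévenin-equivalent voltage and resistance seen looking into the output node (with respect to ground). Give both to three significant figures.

V_th = 10.1 V, R_th = 194 Ω

V_th is the open-circuit tap voltage: 17.2 × 470/(330 + 470) = 10.1 V.
With the supply zeroed, R_A and R_B appear in parallel from the tap: R_th = R_A‖R_B = (330 × 470)/800.0 = 194 Ω.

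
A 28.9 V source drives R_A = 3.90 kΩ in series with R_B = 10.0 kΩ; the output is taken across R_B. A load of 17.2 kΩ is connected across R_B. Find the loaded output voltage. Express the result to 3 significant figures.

V_out ≈ 17.9 V

The load sits in parallel with R_B: R_B‖R_L = (10.0 × 17.2) / (10.0 + 17.2) = 6.324 kΩ.
V_out = 28.9 × 6.324 / (3.90 + 6.324) = 28.9 × 6.324/10.22 = 17.9 V.
(Unloaded it would have been 20.8 V.)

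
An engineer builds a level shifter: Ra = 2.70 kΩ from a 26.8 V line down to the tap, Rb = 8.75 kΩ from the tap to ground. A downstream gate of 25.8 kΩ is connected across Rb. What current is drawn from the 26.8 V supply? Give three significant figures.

I ≈ 2.90 mA

Rb‖R_L = 6.534 kΩ, so the source sees Ra + Rb‖R_L = 9.234 kΩ.
I = 26.8 V / 9.234 kΩ = 2.90 mA.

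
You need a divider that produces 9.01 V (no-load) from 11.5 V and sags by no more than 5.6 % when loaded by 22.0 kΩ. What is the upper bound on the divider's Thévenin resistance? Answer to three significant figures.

R_th ≤ 1.31 kΩ

Loading drop = R_th/(R_th + R_L) ≤ 0.0560, so R_th ≤ R_L · ε/(1−ε) = 22.0 kΩ × 0.0560/0.9440 = 1.31 kΩ.
(Any R1, R2 with R2/(R1+R2) = 0.783 and R1‖R2 ≤ 1.31 kΩ will meet the spec.)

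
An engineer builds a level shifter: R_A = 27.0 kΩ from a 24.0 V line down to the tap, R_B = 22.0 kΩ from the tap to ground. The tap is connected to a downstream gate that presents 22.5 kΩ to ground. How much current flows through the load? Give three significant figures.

I_L ≈ 0.311 mA

R_B‖R_L = 11.12 kΩ; V_out = 24.0 × 11.12/38.12 = 7.003 V.
I_L = V_out / R_L = 7.003 / 22.5 kΩ = 0.311 mA.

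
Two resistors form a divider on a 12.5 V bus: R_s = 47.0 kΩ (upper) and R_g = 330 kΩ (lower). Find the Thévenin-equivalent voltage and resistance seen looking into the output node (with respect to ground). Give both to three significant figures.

V_th = 10.9 V, R_th = 41.1 kΩ

V_th is the open-circuit tap voltage: 12.5 × 330/(47.0 + 330) = 10.9 V.
With the supply zeroed, R_s and R_g appear in parallel from the tap: R_th = R_s‖R_g = (47.0 × 330)/377.0 = 41.1 kΩ.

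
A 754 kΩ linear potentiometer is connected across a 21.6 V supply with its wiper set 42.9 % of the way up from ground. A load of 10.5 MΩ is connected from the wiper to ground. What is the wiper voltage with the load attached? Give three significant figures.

The wiper splits the pot into (1−α)R = 430.5 kΩ above and αR = 323.5 kΩ below.
Lower section ‖ load = 313.8 kΩ.
V_wiper = 21.6 × 313.8/(430.5 + 313.8) = 9.11 V.

V ≈ 9.11 V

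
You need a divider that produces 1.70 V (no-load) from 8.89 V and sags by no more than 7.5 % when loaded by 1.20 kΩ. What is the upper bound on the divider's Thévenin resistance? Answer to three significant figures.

R_th ≤ 97.3 Ω

Loading drop = R_th/(R_th + R_L) ≤ 0.0750, so R_th ≤ R_L · ε/(1−ε) = 1.20 kΩ × 0.0750/0.9250 = 97.3 Ω.
(Any R1, R2 with R2/(R1+R2) = 0.191 and R1‖R2 ≤ 97.3 Ω will meet the spec.)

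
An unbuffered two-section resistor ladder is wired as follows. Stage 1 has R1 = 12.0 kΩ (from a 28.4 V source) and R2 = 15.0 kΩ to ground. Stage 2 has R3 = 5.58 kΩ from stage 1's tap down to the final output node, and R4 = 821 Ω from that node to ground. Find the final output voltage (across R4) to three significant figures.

V_out ≈ 0.991 V

Stage 2 presents R3+R4 = 6401 Ω as a load on stage 1's tap.
Stage 1's lower leg becomes R2‖(R3+R4) = 4486 Ω, so V_mid = 28.4 × 4486/16490 = 7.729 V.
Stage 2 is itself unloaded: V_out = V_mid × R4/(R3+R4) = 7.729 × 821/6401 = 0.991 V.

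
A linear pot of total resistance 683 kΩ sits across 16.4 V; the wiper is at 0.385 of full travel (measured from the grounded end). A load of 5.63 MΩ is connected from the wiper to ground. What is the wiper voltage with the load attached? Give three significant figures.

V ≈ 6.14 V

The wiper splits the pot into (1−α)R = 420.0 kΩ above and αR = 263.0 kΩ below.
Lower section ‖ load = 251.2 kΩ.
V_wiper = 16.4 × 251.2/(420.0 + 251.2) = 6.14 V.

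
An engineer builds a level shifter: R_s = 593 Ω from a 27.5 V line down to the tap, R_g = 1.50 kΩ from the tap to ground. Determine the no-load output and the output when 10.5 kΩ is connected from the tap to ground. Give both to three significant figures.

Open-circuit: V = 27.5 × 1500/(593 + 1500) = 19.7 V.
With the load, R_g becomes R_g‖R_L = 1312 Ω, so V = 27.5 × 1312/1906 = 18.9 V.

Unloaded: 19.7 V; loaded: 18.9 V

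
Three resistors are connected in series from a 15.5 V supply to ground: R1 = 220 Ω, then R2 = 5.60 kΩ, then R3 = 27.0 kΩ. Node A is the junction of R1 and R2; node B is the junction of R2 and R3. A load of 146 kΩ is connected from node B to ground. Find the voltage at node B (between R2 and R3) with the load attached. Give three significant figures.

V ≈ 12.3 V

At node B, R3 is in parallel with the load: R3‖R_L = 22790 Ω.
Below node A the resistance is R2 + (R3‖R_L) = 28390 Ω, so V_A = 15.5 × 28390/28610 = 15.38 V.
Then V_B = V_A × (R3‖R_L)/(R2 + R3‖R_L) = 15.38 × 22790/28390 = 12.3 V.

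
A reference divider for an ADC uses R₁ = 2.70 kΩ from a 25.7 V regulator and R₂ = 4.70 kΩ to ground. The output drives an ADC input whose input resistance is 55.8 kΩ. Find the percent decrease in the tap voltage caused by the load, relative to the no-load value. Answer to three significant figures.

2.98 %

The divider's output (Thévenin) resistance is R₁‖R₂ = 1.715 kΩ.
Fractional drop under load = R_th/(R_th + R_L) = 1.715 / (1.715 + 55.8) = 0.02982.
So the output falls by 2.98 %.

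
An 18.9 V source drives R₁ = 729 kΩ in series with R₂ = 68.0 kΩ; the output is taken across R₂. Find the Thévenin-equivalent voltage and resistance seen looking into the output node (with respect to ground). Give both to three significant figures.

V_th = 1.61 V, R_th = 62.2 kΩ

V_th is the open-circuit tap voltage: 18.9 × 68.0/(729 + 68.0) = 1.61 V.
With the supply zeroed, R₁ and R₂ appear in parallel from the tap: R_th = R₁‖R₂ = (729 × 68.0)/797.0 = 62.2 kΩ.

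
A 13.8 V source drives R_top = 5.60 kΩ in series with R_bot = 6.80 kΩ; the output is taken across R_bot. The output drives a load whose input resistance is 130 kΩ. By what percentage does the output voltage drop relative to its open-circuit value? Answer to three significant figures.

The divider's output (Thévenin) resistance is R_top‖R_bot = 3.071 kΩ.
Fractional drop under load = R_th/(R_th + R_L) = 3.071 / (3.071 + 130) = 0.02308.
So the output falls by 2.31 %.

2.31 %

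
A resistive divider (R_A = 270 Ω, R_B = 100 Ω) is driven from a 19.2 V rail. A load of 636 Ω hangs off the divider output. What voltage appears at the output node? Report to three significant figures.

The load sits in parallel with R_B: R_B‖R_L = (100 × 636) / (100 + 636) = 86.41 Ω.
V_out = 19.2 × 86.41 / (270 + 86.41) = 19.2 × 86.41/356.4 = 4.66 V.

V_out ≈ 4.66 V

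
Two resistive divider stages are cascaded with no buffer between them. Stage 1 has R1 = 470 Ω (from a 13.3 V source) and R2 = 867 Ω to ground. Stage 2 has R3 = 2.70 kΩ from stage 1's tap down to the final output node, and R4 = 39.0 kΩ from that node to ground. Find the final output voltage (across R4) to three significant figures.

V_out ≈ 8.01 V

Stage 2 presents R3+R4 = 41700 Ω as a load on stage 1's tap.
Stage 1's lower leg becomes R2‖(R3+R4) = 849.3 Ω, so V_mid = 13.3 × 849.3/1319 = 8.562 V.
Stage 2 is itself unloaded: V_out = V_mid × R4/(R3+R4) = 8.562 × 39000/41700 = 8.01 V.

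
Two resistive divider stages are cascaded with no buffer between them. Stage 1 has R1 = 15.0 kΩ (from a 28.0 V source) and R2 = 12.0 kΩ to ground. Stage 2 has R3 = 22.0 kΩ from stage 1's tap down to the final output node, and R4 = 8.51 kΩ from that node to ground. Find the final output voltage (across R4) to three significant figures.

Stage 2 presents R3+R4 = 30.51 kΩ as a load on stage 1's tap.
Stage 1's lower leg becomes R2‖(R3+R4) = 8.613 kΩ, so V_mid = 28.0 × 8.613/23.61 = 10.21 V.
Stage 2 is itself unloaded: V_out = V_mid × R4/(R3+R4) = 10.21 × 8.51/30.51 = 2.85 V.

V_out ≈ 2.85 V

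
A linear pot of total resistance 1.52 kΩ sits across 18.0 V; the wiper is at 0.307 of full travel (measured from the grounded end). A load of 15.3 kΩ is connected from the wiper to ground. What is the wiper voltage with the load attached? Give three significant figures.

The wiper splits the pot into (1−α)R = 1053 Ω above and αR = 466.6 Ω below.
Lower section ‖ load = 452.8 Ω.
V_wiper = 18.0 × 452.8/(1053 + 452.8) = 5.41 V.

V ≈ 5.41 V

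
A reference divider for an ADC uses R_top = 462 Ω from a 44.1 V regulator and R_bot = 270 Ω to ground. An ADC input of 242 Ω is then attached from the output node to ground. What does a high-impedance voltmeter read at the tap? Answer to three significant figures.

V_out ≈ 9.55 V

The load sits in parallel with R_bot: R_bot‖R_L = (270 × 242) / (270 + 242) = 127.6 Ω.
V_out = 44.1 × 127.6 / (462 + 127.6) = 44.1 × 127.6/589.6 = 9.55 V.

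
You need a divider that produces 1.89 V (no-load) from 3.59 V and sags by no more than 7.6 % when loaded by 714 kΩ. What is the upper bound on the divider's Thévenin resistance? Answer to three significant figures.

R_th ≤ 58.7 kΩ

Loading drop = R_th/(R_th + R_L) ≤ 0.0760, so R_th ≤ R_L · ε/(1−ε) = 714 kΩ × 0.0760/0.9240 = 58.7 kΩ.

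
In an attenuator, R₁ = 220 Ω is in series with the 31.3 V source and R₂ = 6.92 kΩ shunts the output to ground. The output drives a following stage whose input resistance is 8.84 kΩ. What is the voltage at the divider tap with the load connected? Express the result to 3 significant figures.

V_out ≈ 29.6 V

The load sits in parallel with R₂: R₂‖R_L = (6920 × 8840) / (6920 + 8840) = 3882 Ω.
V_out = 31.3 × 3882 / (220 + 3882) = 31.3 × 3882/4102 = 29.6 V.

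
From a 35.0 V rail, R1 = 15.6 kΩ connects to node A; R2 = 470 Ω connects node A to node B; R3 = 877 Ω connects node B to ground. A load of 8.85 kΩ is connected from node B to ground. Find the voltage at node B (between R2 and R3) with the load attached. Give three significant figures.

V ≈ 1.66 V

At node B, R3 is in parallel with the load: R3‖R_L = 797.9 Ω.
Below node A the resistance is R2 + (R3‖R_L) = 1268 Ω, so V_A = 35.0 × 1268/16870 = 2.631 V.
Then V_B = V_A × (R3‖R_L)/(R2 + R3‖R_L) = 2.631 × 797.9/1268 = 1.66 V.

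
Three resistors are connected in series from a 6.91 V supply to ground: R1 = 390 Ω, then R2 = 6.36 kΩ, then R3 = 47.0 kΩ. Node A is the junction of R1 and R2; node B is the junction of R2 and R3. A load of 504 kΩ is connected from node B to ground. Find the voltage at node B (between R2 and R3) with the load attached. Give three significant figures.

V ≈ 5.97 V

At node B, R3 is in parallel with the load: R3‖R_L = 42990 Ω.
Below node A the resistance is R2 + (R3‖R_L) = 49350 Ω, so V_A = 6.91 × 49350/49740 = 6.856 V.
Then V_B = V_A × (R3‖R_L)/(R2 + R3‖R_L) = 6.856 × 42990/49350 = 5.97 V.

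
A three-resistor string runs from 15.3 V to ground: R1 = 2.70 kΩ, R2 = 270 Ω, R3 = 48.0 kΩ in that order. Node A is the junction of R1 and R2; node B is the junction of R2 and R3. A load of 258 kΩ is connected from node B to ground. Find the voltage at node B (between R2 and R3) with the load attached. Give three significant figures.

V ≈ 14.3 V

At node B, R3 is in parallel with the load: R3‖R_L = 40470 Ω.
Below node A the resistance is R2 + (R3‖R_L) = 40740 Ω, so V_A = 15.3 × 40740/43440 = 14.35 V.
Then V_B = V_A × (R3‖R_L)/(R2 + R3‖R_L) = 14.35 × 40470/40740 = 14.3 V.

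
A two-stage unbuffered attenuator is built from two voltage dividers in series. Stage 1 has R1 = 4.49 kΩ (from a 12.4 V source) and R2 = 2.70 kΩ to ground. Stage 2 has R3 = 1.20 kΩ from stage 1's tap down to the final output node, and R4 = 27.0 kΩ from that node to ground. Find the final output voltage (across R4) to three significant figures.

Stage 2 presents R3+R4 = 28.20 kΩ as a load on stage 1's tap.
Stage 1's lower leg becomes R2‖(R3+R4) = 2.464 kΩ, so V_mid = 12.4 × 2.464/6.954 = 4.394 V.
Stage 2 is itself unloaded: V_out = V_mid × R4/(R3+R4) = 4.394 × 27.0/28.20 = 4.21 V.

V_out ≈ 4.21 V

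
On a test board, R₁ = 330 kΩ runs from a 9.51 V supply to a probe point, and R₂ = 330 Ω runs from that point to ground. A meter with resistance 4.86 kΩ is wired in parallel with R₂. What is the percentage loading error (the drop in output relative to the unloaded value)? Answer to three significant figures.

The divider's output (Thévenin) resistance is R₁‖R₂ = 329.7 Ω.
Fractional drop under load = R_th/(R_th + R_L) = 329.7 / (329.7 + 4860) = 0.06352.
So the output falls by 6.35 %.

6.35 %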